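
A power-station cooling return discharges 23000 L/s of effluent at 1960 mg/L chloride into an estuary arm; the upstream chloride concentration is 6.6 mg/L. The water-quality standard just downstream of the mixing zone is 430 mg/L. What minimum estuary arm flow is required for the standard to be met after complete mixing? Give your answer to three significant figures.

83100 L/s

Set C_mix = 430: (Q·6.600 + 23000·1960) / (Q + 23000) = 430
→ Q = 23000·(1960 − 430)/(430 − 6.600) = 83110 L/s.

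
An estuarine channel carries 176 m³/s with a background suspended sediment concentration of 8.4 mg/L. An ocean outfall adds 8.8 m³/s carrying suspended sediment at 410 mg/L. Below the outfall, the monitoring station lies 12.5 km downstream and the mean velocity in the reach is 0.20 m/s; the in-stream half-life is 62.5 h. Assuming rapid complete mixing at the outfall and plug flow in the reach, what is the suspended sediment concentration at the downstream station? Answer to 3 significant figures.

22.7 mg/L

After mixing, C = (176.0·8.400 + 8.800·410.0) / 184.8 = 5086/184.8 = 27.52 mg/L.
Travel time t = 12.5·1000 / 0.20 = 62500 s = 17.36 h.
Half-life 62.5 h → k = ln 2 / 62.5 = 0.01109 h⁻¹ = 0.2662 d⁻¹.
Applying C = C₀e^(−kt): 27.52 × 0.8249 = 22.70 mg/L.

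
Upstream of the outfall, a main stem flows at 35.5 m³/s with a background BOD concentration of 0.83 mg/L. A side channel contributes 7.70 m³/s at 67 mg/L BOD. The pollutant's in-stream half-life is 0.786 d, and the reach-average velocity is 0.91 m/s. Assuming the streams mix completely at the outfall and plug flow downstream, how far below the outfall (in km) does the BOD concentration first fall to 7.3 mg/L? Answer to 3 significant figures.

Flow-weighted average: C = (35.50·0.8300 + 7.700·67.00) / 43.20 = 545.4/43.20 = 12.62 mg/L.
Half-life 0.786 d → k = ln 2 / 0.786 = 0.8819 d⁻¹.
Set 12.62·exp(−k·t) = 7.3 → t = ln(12.62/7.3)/k = 53660 s = 14.91 h.
Distance = v·t = 0.91·53660 = 48830 m = 48.83 km.

48.8 km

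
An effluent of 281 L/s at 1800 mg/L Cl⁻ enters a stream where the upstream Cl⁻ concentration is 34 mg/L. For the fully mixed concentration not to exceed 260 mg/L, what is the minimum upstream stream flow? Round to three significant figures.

Set C_mix = 260: (Q·34.00 + 281.0·1800) / (Q + 281.0) = 260
→ Q = 281.0·(1800 − 260)/(260 − 34.00) = 1915 L/s.

1910 L/s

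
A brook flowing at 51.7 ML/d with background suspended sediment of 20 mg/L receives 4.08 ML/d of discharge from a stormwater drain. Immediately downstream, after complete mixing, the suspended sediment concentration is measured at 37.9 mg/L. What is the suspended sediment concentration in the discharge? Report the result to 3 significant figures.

Mass balance: 51.70·20.00 + 4.080·Cₑ = 55.78·37.90
→ Cₑ = (55.78·37.90 − 51.70·20.00) / 4.080 = 264.7 mg/L.

265 mg/L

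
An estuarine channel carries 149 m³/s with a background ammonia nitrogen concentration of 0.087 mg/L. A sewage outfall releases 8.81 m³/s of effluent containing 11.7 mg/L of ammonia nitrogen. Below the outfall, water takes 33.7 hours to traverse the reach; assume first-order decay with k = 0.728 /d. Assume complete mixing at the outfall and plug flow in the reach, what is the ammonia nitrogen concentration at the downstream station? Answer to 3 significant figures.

0.265 mg/L

Mass balance: C = (149.0·0.08700 + 8.810·11.70) / 157.8 = 116.0/157.8 = 0.7353 mg/L.
After decay, C = 0.7353 × e^(−kt) = 0.7353 × 0.3598 = 0.2646 mg/L.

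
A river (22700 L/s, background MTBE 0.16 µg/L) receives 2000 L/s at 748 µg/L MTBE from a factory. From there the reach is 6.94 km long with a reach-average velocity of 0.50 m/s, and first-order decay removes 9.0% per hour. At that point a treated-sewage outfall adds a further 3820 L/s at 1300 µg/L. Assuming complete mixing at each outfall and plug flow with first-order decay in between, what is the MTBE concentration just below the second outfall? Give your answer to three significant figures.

Mixed concentration C = ΣQC/ΣQ = (22700·0.1600 + 2000·748.0) / 24700 = 1500000/24700 = 60.71 µg/L; combined flow 24700 L/s.
Travel time t = 6.94·1000 / 0.50 = 13880 s = 3.856 h.
9.0%/h lost → k = −ln(1 − 0.09) = 0.09431 h⁻¹.
After decay, C = 60.71 × e^(−kt) = 60.71 × 0.6952 = 42.21 µg/L.
At the second outfall, C = (24700·42.21 + 3820·1300) / (24700 + 3820) = 210.7 µg/L.

211 µg/L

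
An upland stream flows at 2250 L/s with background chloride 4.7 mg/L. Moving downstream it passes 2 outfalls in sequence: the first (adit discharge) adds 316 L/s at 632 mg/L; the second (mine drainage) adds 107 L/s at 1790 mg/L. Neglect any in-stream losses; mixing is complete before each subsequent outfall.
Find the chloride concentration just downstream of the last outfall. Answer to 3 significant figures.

Below outfall 1: Q → 2566 L/s, C = (2250·4.700 + 316.0·632.0)/2566 = 81.95 mg/L.
Below outfall 2: Q → 2673 L/s, C = (2566·81.95 + 107.0·1790)/2673 = 150.3 mg/L.

150 mg/L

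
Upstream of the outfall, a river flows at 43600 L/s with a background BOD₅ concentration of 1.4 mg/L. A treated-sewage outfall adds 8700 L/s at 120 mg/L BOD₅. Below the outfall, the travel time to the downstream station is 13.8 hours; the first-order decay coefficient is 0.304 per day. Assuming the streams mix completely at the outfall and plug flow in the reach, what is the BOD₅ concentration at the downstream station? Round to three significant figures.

After mixing, C = (43600·1.400 + 8700·120.0) / 52300 = 1105000/52300 = 21.13 mg/L.
First-order decay: C = 21.13·exp(−k·t) = 21.13·0.8396 = 17.74 mg/L.

17.7 mg/L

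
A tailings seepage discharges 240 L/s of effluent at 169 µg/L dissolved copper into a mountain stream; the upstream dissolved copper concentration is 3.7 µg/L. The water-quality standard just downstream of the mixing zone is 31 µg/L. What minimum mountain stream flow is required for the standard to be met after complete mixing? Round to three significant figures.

Set C_mix = 31: (Q·3.700 + 240.0·169.0) / (Q + 240.0) = 31
→ Q = 240.0·(169.0 − 31)/(31 − 3.700) = 1213 L/s.

1210 L/s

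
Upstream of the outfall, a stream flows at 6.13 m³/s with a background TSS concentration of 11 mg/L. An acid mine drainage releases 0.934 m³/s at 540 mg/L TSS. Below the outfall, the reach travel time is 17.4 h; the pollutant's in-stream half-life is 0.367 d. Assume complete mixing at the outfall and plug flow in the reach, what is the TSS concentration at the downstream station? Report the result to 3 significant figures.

20.6 mg/L

Conservation of mass: C = (6.130·11.00 + 0.9340·540.0) / 7.064 = 571.8/7.064 = 80.94 mg/L.
Half-life 0.367 d → k = ln 2 / 0.367 = 1.889 d⁻¹.
First-order decay: C = 80.94·exp(−k·t) = 80.94·0.2543 = 20.58 mg/L.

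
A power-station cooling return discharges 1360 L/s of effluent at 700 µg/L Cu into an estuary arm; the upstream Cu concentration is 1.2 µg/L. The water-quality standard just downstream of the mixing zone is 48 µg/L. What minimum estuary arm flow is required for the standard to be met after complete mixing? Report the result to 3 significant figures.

18900 L/s

Set C_mix = 48: (Q·1.200 + 1360·700.0) / (Q + 1360) = 48
→ Q = 1360·(700.0 − 48)/(48 − 1.200) = 18950 L/s.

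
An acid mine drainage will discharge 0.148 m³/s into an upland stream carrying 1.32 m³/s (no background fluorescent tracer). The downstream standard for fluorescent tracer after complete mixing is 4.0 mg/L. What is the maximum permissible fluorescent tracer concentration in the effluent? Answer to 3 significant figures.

At the limit, (Qr·Cr + Qe·Cₑ)/(Qr + Qe) = 4.0:
Cₑ = (1.468·4.0 − 1.320·0) / 0.1480 = 39.68 mg/L.

39.7 mg/L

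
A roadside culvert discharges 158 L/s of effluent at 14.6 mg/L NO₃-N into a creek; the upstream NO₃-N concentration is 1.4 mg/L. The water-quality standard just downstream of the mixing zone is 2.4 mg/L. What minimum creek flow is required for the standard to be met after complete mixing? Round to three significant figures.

Set C_mix = 2.4: (Q·1.400 + 158.0·14.60) / (Q + 158.0) = 2.4
→ Q = 158.0·(14.60 − 2.4)/(2.4 − 1.400) = 1928 L/s.

1930 L/s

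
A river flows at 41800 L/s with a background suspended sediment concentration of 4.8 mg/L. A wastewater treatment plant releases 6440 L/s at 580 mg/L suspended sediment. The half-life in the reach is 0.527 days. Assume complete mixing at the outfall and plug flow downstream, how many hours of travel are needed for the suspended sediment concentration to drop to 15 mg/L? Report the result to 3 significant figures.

30.9 h

Mixed concentration C = ΣQC/ΣQ = (41800·4.800 + 6440·580.0) / 48240 = 3936000/48240 = 81.59 mg/L.
Half-life 0.527 d → k = ln 2 / 0.527 = 1.315 d⁻¹.
81.59·exp(−k·t) = 15 → t = ln(81.59/15)/k = 111300 s = 30.90 h.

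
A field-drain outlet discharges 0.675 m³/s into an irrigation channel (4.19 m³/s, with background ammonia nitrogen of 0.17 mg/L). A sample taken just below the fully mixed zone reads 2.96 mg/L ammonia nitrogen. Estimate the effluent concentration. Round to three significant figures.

20.3 mg/L

Mass balance: 4.190·0.1700 + 0.6750·Cₑ = 4.865·2.960
→ Cₑ = (4.865·2.960 − 4.190·0.1700) / 0.6750 = 20.28 mg/L.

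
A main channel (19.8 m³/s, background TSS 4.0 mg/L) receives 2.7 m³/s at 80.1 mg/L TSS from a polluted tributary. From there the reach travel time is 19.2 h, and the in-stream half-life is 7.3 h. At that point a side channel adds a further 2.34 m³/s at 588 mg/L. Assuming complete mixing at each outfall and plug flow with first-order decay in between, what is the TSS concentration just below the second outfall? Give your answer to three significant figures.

57.3 mg/L

Mixed concentration C = ΣQC/ΣQ = (19.80·4.000 + 2.700·80.10) / 22.50 = 295.5/22.50 = 13.13 mg/L; combined flow 22.50 m³/s.
Half-life 7.3 h → k = ln 2 / 7.3 = 0.09495 h⁻¹ = 2.279 d⁻¹.
First-order decay: C = 13.13·exp(−k·t) = 13.13·0.1615 = 2.121 mg/L.
At the second outfall, C = (22.50·2.121 + 2.340·588.0) / (22.50 + 2.340) = 57.31 mg/L.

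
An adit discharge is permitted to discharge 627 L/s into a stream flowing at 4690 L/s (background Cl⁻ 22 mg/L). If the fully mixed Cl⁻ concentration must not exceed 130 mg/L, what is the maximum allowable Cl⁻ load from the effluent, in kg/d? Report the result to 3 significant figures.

Mass balance at the limit: 4690·22.00 + 627.0·Cₑ = 5317·130 → Cₑ = 937.8 mg/L.
627.0 L/s = 0.6270 m³/s. Load = 0.6270 m³/s × 937.8 g/m³ × 86 400 s/d = 50810 kg/d.

50800 kg/d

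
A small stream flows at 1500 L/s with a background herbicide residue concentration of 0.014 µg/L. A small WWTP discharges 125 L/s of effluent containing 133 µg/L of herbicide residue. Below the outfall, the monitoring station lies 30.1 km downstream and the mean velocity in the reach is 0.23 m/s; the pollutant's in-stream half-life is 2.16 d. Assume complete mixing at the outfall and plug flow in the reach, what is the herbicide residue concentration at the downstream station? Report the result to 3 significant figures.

6.30 µg/L

Conservation of mass: C = (1500·0.01400 + 125.0·133.0) / 1625 = 16650/1625 = 10.24 µg/L.
Travel time t = 30.1·1000 / 0.23 = 130900 s = 36.35 h.
Half-life 2.16 d → k = ln 2 / 2.16 = 0.3209 d⁻¹.
First-order decay: C = 10.24·exp(−k·t) = 10.24·0.6150 = 6.300 µg/L.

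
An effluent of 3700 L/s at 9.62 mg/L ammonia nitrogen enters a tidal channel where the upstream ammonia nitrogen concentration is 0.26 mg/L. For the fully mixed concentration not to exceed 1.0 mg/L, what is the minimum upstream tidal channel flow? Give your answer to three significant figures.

43100 L/s

Set C_mix = 1.0: (Q·0.2600 + 3700·9.620) / (Q + 3700) = 1.0
→ Q = 3700·(9.620 − 1.0)/(1.0 − 0.2600) = 43100 L/s.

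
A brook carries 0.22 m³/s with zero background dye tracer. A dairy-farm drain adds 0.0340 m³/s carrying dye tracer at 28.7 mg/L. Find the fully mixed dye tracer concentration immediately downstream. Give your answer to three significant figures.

3.84 mg/L

Conservation of mass: C = (0.2200·0 + 0.03400·28.70) / 0.2540 = 0.9758/0.2540 = 3.842 mg/L.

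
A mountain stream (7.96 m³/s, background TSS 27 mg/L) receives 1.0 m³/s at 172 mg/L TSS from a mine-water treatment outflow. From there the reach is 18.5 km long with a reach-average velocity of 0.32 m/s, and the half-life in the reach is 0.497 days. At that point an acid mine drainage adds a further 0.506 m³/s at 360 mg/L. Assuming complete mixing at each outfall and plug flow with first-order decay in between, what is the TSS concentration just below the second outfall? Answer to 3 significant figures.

35.3 mg/L

Conservation of mass: C = (7.960·27.00 + 1.000·172.0) / 8.960 = 386.9/8.960 = 43.18 mg/L; combined flow 8.960 m³/s.
Travel time t = 18.5·1000 / 0.32 = 57810 s = 16.06 h.
Half-life 0.497 d → k = ln 2 / 0.497 = 1.395 d⁻¹.
Decay over the reach: 43.18·exp(−kt) = 43.18·0.3933 = 16.98 mg/L.
Second outfall: C = (8.960·16.98 + 0.5060·360.0)/9.466 = 35.32 mg/L.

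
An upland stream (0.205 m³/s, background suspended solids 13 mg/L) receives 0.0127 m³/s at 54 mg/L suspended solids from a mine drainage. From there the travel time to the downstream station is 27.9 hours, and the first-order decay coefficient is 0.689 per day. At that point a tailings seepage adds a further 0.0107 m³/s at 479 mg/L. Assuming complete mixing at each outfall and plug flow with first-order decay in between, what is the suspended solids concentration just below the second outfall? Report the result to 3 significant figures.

After mixing, C = (0.2050·13.00 + 0.01270·54.00) / 0.2177 = 3.351/0.2177 = 15.39 mg/L; combined flow 0.2177 m³/s.
Decay over the reach: 15.39·exp(−kt) = 15.39·0.4489 = 6.909 mg/L.
At the second outfall, C = (0.2177·6.909 + 0.01070·479.0) / (0.2177 + 0.01070) = 29.03 mg/L.

29.0 mg/L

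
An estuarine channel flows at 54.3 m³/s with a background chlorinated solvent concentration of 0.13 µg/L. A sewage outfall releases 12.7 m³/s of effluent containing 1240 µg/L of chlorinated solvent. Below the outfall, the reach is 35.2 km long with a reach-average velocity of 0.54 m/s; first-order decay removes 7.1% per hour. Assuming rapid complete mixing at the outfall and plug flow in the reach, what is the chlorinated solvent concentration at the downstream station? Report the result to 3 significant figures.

62.0 µg/L

After mixing, C = (54.30·0.1300 + 12.70·1240) / 67.00 = 15760/67.00 = 235.2 µg/L.
Travel time t = 35.2·1000 / 0.54 = 65190 s = 18.11 h.
7.1%/h lost → k = −ln(1 − 0.071) = 0.07365 h⁻¹.
Applying C = C₀e^(−kt): 235.2 × 0.2635 = 61.97 µg/L.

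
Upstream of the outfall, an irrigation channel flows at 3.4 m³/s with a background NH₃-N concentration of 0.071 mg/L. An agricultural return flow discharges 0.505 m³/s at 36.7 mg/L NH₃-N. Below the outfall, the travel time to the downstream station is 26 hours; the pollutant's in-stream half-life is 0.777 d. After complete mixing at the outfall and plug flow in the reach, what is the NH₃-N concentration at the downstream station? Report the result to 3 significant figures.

1.83 mg/L

Conservation of mass: C = (3.400·0.07100 + 0.5050·36.70) / 3.905 = 18.77/3.905 = 4.808 mg/L.
Half-life 0.777 d → k = ln 2 / 0.777 = 0.8921 d⁻¹.
Decay over the reach: 4.808·exp(−kt) = 4.808·0.3804 = 1.829 mg/L.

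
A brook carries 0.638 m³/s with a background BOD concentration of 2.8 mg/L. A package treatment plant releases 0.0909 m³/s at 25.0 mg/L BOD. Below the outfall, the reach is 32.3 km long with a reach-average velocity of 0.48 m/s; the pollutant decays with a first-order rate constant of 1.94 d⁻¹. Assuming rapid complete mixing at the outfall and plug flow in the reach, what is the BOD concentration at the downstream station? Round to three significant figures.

1.23 mg/L

Conservation of mass: C = (0.6380·2.800 + 0.09090·25.00) / 0.7289 = 4.059/0.7289 = 5.569 mg/L.
Travel time t = 32.3·1000 / 0.48 = 67290 s = 18.69 h.
Decay over the reach: 5.569·exp(−kt) = 5.569·0.2207 = 1.229 mg/L.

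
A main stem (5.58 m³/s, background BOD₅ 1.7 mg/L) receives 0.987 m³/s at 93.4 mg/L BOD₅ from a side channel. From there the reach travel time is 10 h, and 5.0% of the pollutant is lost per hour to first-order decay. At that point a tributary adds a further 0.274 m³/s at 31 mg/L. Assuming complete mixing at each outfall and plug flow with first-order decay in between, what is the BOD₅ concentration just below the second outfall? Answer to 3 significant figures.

Mass balance: C = (5.580·1.700 + 0.9870·93.40) / 6.567 = 101.7/6.567 = 15.48 mg/L; combined flow 6.567 m³/s.
5.0%/h lost → k = −ln(1 − 0.05) = 0.05129 h⁻¹.
After decay, C = 15.48 × e^(−kt) = 15.48 × 0.5987 = 9.270 mg/L.
Second outfall: C = (6.567·9.270 + 0.2740·31.00)/6.841 = 10.14 mg/L.

10.1 mg/L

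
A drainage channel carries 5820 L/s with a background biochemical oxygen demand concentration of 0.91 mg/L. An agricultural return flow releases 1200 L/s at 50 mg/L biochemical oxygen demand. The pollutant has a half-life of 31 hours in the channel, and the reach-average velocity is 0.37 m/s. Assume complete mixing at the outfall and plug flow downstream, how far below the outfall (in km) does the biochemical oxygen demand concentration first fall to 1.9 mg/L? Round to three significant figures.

94.6 km

Flow-weighted average: C = (5820·0.9100 + 1200·50.00) / 7020 = 65300/7020 = 9.301 mg/L.
Half-life 31 h → k = ln 2 / 31 = 0.02236 h⁻¹ = 0.5366 d⁻¹.
Set 9.301·exp(−k·t) = 1.9 → t = ln(9.301/1.9)/k = 255700 s = 71.04 h.
Distance = v·t = 0.37·255700 = 94620 m = 94.62 km.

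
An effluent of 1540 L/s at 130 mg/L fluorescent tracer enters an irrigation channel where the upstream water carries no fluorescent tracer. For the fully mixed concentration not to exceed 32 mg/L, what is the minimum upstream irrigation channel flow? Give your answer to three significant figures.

Set C_mix = 32: (Q·0 + 1540·130.0) / (Q + 1540) = 32
→ Q = 1540·(130.0 − 32)/(32 − 0) = 4716 L/s.

4720 L/s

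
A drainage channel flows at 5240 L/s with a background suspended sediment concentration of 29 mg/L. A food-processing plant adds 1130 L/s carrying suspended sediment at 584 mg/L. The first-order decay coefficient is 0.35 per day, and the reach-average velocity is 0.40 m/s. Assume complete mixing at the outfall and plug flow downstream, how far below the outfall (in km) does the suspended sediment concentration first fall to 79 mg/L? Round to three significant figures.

47.2 km

Flow-weighted average: C = (5240·29.00 + 1130·584.0) / 6370 = 811900/6370 = 127.5 mg/L.
Set 127.5·exp(−k·t) = 79 → t = ln(127.5/79)/k = 118100 s = 32.80 h.
Distance = v·t = 0.40·118100 = 47230 m = 47.23 km.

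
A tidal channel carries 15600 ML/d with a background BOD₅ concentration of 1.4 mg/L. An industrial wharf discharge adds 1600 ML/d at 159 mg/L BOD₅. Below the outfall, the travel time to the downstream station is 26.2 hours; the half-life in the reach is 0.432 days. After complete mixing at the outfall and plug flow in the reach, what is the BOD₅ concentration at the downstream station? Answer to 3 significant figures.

Conservation of mass: C = (15600·1.400 + 1600·159.0) / 17200 = 276200/17200 = 16.06 mg/L.
Half-life 0.432 d → k = ln 2 / 0.432 = 1.605 d⁻¹.
First-order decay: C = 16.06·exp(−k·t) = 16.06·0.1735 = 2.786 mg/L.

2.79 mg/L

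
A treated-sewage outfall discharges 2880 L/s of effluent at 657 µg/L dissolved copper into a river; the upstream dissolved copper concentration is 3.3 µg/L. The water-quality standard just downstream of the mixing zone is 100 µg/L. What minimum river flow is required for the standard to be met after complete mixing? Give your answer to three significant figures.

Set C_mix = 100: (Q·3.300 + 2880·657.0) / (Q + 2880) = 100
→ Q = 2880·(657.0 − 100)/(100 − 3.300) = 16590 L/s.

16600 L/s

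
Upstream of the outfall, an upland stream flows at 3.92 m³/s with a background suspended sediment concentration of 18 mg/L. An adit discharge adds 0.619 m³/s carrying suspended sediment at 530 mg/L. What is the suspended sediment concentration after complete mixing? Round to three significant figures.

Mass balance: C = (3.920·18.00 + 0.6190·530.0) / 4.539 = 398.6/4.539 = 87.82 mg/L.

87.8 mg/L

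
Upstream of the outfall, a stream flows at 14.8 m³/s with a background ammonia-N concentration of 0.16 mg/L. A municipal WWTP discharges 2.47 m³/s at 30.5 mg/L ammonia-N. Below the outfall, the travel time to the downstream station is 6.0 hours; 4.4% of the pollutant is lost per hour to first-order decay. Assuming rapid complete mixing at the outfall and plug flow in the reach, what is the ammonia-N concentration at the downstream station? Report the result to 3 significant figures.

After mixing, C = (14.80·0.1600 + 2.470·30.50) / 17.27 = 77.70/17.27 = 4.499 mg/L.
4.4%/h lost → k = −ln(1 − 0.044) = 0.04500 h⁻¹.
Applying C = C₀e^(−kt): 4.499 × 0.7634 = 3.435 mg/L.

3.43 mg/L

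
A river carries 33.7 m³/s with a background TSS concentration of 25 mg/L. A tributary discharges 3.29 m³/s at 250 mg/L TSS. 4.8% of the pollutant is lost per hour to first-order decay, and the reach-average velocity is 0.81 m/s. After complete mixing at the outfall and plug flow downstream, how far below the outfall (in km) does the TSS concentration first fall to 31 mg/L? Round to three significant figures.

22.1 km

Mixed concentration C = ΣQC/ΣQ = (33.70·25.00 + 3.290·250.0) / 36.99 = 1665/36.99 = 45.01 mg/L.
4.8%/h lost → k = −ln(1 − 0.048) = 0.04919 h⁻¹.
Set 45.01·exp(−k·t) = 31 → t = ln(45.01/31)/k = 27290 s = 7.582 h.
Distance = v·t = 0.81·27290 = 22110 m = 22.11 km.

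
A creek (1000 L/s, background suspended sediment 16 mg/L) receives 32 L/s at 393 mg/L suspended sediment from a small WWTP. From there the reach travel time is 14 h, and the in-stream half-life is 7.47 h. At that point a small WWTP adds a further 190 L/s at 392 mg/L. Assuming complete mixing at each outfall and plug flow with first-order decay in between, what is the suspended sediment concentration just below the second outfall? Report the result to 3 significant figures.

Mass balance: C = (1000·16.00 + 32.00·393.0) / 1032 = 28580/1032 = 27.69 mg/L; combined flow 1032 L/s.
Half-life 7.47 h → k = ln 2 / 7.47 = 0.09279 h⁻¹ = 2.227 d⁻¹.
After decay, C = 27.69 × e^(−kt) = 27.69 × 0.2728 = 7.553 mg/L.
At the second outfall, C = (1032·7.553 + 190.0·392.0) / (1032 + 190.0) = 67.33 mg/L.

67.3 mg/L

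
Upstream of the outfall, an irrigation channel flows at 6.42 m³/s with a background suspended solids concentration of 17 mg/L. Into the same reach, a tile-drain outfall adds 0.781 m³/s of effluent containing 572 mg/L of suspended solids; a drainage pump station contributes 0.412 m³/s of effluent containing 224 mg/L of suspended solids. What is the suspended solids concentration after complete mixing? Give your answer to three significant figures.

Conservation of mass: C = (6.420·17.00 + 0.7810·572.0 + 0.4120·224.0) / 7.613 = 648.2/7.613 = 85.14 mg/L.

85.1 mg/L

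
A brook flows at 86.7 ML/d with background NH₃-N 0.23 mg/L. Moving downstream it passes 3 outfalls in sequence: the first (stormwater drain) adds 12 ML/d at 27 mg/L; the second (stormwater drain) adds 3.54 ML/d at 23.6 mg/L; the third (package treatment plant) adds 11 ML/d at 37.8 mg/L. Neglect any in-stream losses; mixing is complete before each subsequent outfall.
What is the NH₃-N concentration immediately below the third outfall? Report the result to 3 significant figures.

Outfall 1: combined Q = 98.70 ML/d; C = (86.70·0.2300 + 12.00·27.00)/98.70 = 3.485 mg/L.
Outfall 2: combined Q = 102.2 ML/d; C = (98.70·3.485 + 3.540·23.60)/102.2 = 4.181 mg/L.
Outfall 3: combined Q = 113.2 ML/d; C = (102.2·4.181 + 11.00·37.80)/113.2 = 7.447 mg/L.

7.45 mg/L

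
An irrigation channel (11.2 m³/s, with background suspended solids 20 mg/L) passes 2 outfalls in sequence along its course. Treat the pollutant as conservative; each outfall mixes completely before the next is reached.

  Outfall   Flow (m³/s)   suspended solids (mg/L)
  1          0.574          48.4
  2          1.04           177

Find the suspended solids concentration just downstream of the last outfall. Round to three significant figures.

After outfall 1: Q = 11.20 + 0.5740 = 11.77 m³/s; C = (11.20·20.00 + 0.5740·48.40)/11.77 = 21.38 mg/L.
After outfall 2: Q = 11.77 + 1.040 = 12.81 m³/s; C = (11.77·21.38 + 1.040·177.0)/12.81 = 34.01 mg/L.

34.0 mg/L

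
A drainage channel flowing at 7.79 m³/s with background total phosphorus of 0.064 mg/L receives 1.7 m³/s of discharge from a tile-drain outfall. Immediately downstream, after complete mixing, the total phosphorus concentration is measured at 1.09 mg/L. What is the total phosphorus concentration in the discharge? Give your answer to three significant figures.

Mass balance: 7.790·0.06400 + 1.700·Cₑ = 9.490·1.090
→ Cₑ = (9.490·1.090 − 7.790·0.06400) / 1.700 = 5.791 mg/L.

5.79 mg/L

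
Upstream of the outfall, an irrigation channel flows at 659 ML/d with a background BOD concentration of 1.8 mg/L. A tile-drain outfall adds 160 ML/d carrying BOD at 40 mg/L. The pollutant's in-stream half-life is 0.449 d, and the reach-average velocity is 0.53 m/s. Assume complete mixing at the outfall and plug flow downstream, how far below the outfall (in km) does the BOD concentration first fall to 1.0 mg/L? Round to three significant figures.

Flow-weighted average: C = (659.0·1.800 + 160.0·40.00) / 819.0 = 7586/819.0 = 9.263 mg/L.
Half-life 0.449 d → k = ln 2 / 0.449 = 1.544 d⁻¹.
Set 9.263·exp(−k·t) = 1.0 → t = ln(9.263/1.0)/k = 124600 s = 34.61 h.
Distance = v·t = 0.53·124600 = 66030 m = 66.03 km.

66.0 km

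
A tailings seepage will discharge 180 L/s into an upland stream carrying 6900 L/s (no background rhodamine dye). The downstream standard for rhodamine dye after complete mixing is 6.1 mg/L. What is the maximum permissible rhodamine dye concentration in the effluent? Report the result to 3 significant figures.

At the limit, (Qr·Cr + Qe·Cₑ)/(Qr + Qe) = 6.1:
Cₑ = (7080·6.1 − 6900·0) / 180.0 = 239.9 mg/L.

240 mg/L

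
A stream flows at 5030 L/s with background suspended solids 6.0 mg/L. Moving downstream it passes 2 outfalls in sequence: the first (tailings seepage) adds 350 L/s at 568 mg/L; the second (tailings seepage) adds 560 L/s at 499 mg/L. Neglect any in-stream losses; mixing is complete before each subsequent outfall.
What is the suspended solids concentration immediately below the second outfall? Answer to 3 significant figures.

85.6 mg/L

Below outfall 1: Q → 5380 L/s, C = (5030·6.000 + 350.0·568.0)/5380 = 42.56 mg/L.
Below outfall 2: Q → 5940 L/s, C = (5380·42.56 + 560.0·499.0)/5940 = 85.59 mg/L.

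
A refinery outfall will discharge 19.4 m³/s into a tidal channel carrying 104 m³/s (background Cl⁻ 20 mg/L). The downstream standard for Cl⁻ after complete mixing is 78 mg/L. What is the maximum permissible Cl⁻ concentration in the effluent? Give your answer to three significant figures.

389 mg/L

At the limit, (Qr·Cr + Qe·Cₑ)/(Qr + Qe) = 78:
Cₑ = (123.4·78 − 104.0·20.00) / 19.40 = 388.9 mg/L.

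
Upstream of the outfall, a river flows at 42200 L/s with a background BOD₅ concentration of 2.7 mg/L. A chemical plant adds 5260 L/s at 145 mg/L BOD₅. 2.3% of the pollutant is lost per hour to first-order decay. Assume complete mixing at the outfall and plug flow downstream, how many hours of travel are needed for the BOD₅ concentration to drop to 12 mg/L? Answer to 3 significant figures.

18.5 h

Mixed concentration C = ΣQC/ΣQ = (42200·2.700 + 5260·145.0) / 47460 = 876600/47460 = 18.47 mg/L.
2.3%/h lost → k = −ln(1 − 0.023) = 0.02327 h⁻¹.
18.47·exp(−k·t) = 12 → t = ln(18.47/12)/k = 66730 s = 18.54 h.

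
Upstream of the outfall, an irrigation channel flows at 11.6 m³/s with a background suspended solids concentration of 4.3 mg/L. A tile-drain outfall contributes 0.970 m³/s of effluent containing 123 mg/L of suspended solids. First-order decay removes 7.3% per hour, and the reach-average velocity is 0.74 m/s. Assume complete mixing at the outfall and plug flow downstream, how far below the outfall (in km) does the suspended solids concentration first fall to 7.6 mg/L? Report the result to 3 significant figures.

20.1 km

After mixing, C = (11.60·4.300 + 0.9700·123.0) / 12.57 = 169.2/12.57 = 13.46 mg/L.
7.3%/h lost → k = −ln(1 − 0.073) = 0.07580 h⁻¹.
Set 13.46·exp(−k·t) = 7.6 → t = ln(13.46/7.6)/k = 27140 s = 7.540 h.
Distance = v·t = 0.74·27140 = 20090 m = 20.09 km.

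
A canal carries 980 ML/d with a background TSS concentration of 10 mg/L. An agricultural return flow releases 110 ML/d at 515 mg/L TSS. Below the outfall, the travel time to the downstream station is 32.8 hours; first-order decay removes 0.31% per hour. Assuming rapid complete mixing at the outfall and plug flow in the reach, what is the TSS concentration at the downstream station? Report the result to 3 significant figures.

55.1 mg/L

Flow-weighted average: C = (980.0·10.00 + 110.0·515.0) / 1090 = 66450/1090 = 60.96 mg/L.
0.31%/h lost → k = −ln(1 − 0.0031) = 0.003105 h⁻¹.
Decay over the reach: 60.96·exp(−kt) = 60.96·0.9032 = 55.06 mg/L.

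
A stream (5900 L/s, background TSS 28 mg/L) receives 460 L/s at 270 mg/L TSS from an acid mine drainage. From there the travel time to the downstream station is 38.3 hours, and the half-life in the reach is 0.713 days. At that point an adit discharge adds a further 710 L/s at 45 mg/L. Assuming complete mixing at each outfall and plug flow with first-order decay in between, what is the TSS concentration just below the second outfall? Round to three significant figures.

13.2 mg/L

Conservation of mass: C = (5900·28.00 + 460.0·270.0) / 6360 = 289400/6360 = 45.50 mg/L; combined flow 6360 L/s.
Half-life 0.713 d → k = ln 2 / 0.713 = 0.9722 d⁻¹.
Decay over the reach: 45.50·exp(−kt) = 45.50·0.2120 = 9.644 mg/L.
At the second outfall, C = (6360·9.644 + 710.0·45.00) / (6360 + 710.0) = 13.20 mg/L.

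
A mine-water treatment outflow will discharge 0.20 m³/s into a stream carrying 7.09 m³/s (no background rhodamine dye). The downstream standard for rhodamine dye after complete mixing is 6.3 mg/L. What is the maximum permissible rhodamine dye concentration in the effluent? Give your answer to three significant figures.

At the limit, (Qr·Cr + Qe·Cₑ)/(Qr + Qe) = 6.3:
Cₑ = (7.290·6.3 − 7.090·0) / 0.2000 = 229.6 mg/L.

230 mg/L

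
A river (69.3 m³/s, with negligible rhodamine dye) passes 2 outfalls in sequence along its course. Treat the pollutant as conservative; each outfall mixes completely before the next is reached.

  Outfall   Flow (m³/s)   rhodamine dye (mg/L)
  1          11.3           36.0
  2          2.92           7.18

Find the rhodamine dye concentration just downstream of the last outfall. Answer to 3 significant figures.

5.12 mg/L

Outfall 1: combined Q = 80.60 m³/s; C = (69.30·0 + 11.30·36.00)/80.60 = 5.047 mg/L.
Outfall 2: combined Q = 83.52 m³/s; C = (80.60·5.047 + 2.920·7.180)/83.52 = 5.122 mg/L.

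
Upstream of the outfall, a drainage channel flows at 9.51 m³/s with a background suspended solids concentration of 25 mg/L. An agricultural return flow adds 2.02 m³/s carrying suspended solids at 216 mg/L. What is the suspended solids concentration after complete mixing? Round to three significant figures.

Mass balance: C = (9.510·25.00 + 2.020·216.0) / 11.53 = 674.1/11.53 = 58.46 mg/L.

58.5 mg/L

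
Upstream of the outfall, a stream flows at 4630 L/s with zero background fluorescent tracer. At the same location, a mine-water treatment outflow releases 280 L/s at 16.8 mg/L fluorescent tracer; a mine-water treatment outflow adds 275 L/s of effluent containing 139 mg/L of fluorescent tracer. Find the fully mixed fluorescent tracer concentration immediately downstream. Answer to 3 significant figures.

Mixed concentration C = ΣQC/ΣQ = (4630·0 + 280.0·16.80 + 275.0·139.0) / 5185 = 42930/5185 = 8.279 mg/L.

8.28 mg/L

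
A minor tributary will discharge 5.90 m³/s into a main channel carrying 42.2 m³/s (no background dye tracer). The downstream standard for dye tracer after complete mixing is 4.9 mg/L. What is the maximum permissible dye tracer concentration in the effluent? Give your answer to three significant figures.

At the limit, (Qr·Cr + Qe·Cₑ)/(Qr + Qe) = 4.9:
Cₑ = (48.10·4.9 − 42.20·0) / 5.900 = 39.95 mg/L.

39.9 mg/L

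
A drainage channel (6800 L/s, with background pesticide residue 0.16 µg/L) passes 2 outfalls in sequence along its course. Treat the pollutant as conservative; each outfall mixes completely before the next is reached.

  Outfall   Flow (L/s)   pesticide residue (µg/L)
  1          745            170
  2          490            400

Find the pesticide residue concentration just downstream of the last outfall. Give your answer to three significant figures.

40.3 µg/L

After outfall 1: Q = 6800 + 745.0 = 7545 L/s; C = (6800·0.1600 + 745.0·170.0)/7545 = 16.93 µg/L.
After outfall 2: Q = 7545 + 490.0 = 8035 L/s; C = (7545·16.93 + 490.0·400.0)/8035 = 40.29 µg/L.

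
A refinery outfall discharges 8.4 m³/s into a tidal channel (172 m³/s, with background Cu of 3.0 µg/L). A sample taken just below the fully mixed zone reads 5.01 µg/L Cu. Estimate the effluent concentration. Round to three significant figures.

46.2 µg/L

Mass balance: 172.0·3.000 + 8.400·Cₑ = 180.4·5.010
→ Cₑ = (180.4·5.010 − 172.0·3.000) / 8.400 = 46.17 µg/L.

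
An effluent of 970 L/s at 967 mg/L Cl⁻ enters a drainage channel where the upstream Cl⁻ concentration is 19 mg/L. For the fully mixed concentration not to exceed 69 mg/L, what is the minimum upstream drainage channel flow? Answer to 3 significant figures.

17400 L/s

Set C_mix = 69: (Q·19.00 + 970.0·967.0) / (Q + 970.0) = 69
→ Q = 970.0·(967.0 − 69)/(69 − 19.00) = 17420 L/s.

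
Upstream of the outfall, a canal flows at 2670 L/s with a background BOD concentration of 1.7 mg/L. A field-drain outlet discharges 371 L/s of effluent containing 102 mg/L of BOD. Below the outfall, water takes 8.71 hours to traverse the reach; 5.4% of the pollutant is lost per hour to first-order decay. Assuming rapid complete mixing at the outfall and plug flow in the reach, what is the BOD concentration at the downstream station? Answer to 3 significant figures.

Flow-weighted average: C = (2670·1.700 + 371.0·102.0) / 3041 = 42380/3041 = 13.94 mg/L.
5.4%/h lost → k = −ln(1 − 0.054) = 0.05551 h⁻¹.
First-order decay: C = 13.94·exp(−k·t) = 13.94·0.6166 = 8.593 mg/L.

8.59 mg/L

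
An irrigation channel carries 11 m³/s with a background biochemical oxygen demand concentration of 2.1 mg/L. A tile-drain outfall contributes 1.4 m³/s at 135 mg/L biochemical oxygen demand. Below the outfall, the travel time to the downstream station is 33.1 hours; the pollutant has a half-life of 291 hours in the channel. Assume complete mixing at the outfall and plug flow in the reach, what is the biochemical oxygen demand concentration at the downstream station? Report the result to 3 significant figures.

15.8 mg/L

Mixed concentration C = ΣQC/ΣQ = (11.00·2.100 + 1.400·135.0) / 12.40 = 212.1/12.40 = 17.10 mg/L.
Half-life 291 h → k = ln 2 / 291 = 0.002382 h⁻¹ = 0.05717 d⁻¹.
After decay, C = 17.10 × e^(−kt) = 17.10 × 0.9242 = 15.81 mg/L.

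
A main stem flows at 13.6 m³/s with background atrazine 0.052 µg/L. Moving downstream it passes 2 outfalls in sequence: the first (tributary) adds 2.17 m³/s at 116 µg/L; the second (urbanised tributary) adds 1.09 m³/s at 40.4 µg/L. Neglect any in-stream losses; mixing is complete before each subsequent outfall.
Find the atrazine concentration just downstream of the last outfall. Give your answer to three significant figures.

17.6 µg/L

Below outfall 1: Q → 15.77 m³/s, C = (13.60·0.05200 + 2.170·116.0)/15.77 = 16.01 µg/L.
Below outfall 2: Q → 16.86 m³/s, C = (15.77·16.01 + 1.090·40.40)/16.86 = 17.58 µg/L.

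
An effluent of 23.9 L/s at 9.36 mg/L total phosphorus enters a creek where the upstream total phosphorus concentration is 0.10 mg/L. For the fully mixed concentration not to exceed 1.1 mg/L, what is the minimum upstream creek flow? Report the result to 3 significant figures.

Set C_mix = 1.1: (Q·0.1000 + 23.90·9.360) / (Q + 23.90) = 1.1
→ Q = 23.90·(9.360 − 1.1)/(1.1 − 0.1000) = 197.4 L/s.

197 L/s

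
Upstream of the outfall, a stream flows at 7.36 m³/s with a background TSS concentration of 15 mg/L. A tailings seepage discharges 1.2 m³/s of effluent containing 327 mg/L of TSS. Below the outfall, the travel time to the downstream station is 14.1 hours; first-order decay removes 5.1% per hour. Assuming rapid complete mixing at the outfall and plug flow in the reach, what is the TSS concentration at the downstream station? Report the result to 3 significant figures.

Mixed concentration C = ΣQC/ΣQ = (7.360·15.00 + 1.200·327.0) / 8.560 = 502.8/8.560 = 58.74 mg/L.
5.1%/h lost → k = −ln(1 − 0.051) = 0.05235 h⁻¹.
Decay over the reach: 58.74·exp(−kt) = 58.74·0.4780 = 28.08 mg/L.

28.1 mg/L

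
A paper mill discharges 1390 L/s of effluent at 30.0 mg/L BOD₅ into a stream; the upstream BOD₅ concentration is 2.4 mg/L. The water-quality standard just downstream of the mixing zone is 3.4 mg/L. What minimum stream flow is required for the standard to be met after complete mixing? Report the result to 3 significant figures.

Set C_mix = 3.4: (Q·2.400 + 1390·30.00) / (Q + 1390) = 3.4
→ Q = 1390·(30.00 − 3.4)/(3.4 − 2.400) = 36970 L/s.

37000 L/s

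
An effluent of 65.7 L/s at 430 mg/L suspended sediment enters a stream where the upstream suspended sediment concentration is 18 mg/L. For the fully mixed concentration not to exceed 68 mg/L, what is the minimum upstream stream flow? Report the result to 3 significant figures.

Set C_mix = 68: (Q·18.00 + 65.70·430.0) / (Q + 65.70) = 68
→ Q = 65.70·(430.0 − 68)/(68 − 18.00) = 475.7 L/s.

476 L/s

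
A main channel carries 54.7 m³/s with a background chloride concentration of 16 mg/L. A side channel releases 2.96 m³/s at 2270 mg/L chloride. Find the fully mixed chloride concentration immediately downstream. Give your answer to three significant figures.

Mixed concentration C = ΣQC/ΣQ = (54.70·16.00 + 2.960·2270) / 57.66 = 7594/57.66 = 131.7 mg/L.

132 mg/L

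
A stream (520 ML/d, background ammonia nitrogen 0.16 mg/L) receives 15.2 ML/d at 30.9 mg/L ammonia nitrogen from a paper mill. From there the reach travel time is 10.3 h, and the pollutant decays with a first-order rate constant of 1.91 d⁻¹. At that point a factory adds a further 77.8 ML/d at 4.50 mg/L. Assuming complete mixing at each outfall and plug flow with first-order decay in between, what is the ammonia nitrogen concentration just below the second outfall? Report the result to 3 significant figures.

Mass balance: C = (520.0·0.1600 + 15.20·30.90) / 535.2 = 552.9/535.2 = 1.033 mg/L; combined flow 535.2 ML/d.
After decay, C = 1.033 × e^(−kt) = 1.033 × 0.4406 = 0.4551 mg/L.
Second outfall: C = (535.2·0.4551 + 77.80·4.500)/613.0 = 0.9685 mg/L.

0.968 mg/L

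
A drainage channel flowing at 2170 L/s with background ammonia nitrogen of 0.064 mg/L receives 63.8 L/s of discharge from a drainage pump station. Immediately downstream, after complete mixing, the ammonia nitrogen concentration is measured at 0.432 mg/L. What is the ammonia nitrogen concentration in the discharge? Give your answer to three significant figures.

Mass balance: 2170·0.06400 + 63.80·Cₑ = 2234·0.4320
→ Cₑ = (2234·0.4320 − 2170·0.06400) / 63.80 = 12.95 mg/L.

12.9 mg/L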